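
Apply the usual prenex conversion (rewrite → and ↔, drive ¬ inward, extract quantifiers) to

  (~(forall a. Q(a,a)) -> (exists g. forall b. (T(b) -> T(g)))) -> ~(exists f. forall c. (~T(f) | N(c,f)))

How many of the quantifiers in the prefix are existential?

3

Rewrite implications/biconditionals: A → B as ¬A ∨ B.
  ~(~~(forall a. Q(a,a)) | (exists g. forall b. (~T(b) | T(g)))) | ~(exists f. forall c. (~T(f) | N(c,f)))
Drive negations inward (¬∀x A ≡ ∃x ¬A, ¬∃x A ≡ ∀x ¬A, De Morgan for ∧/∨):
  (exists a. ~Q(a,a)) & (forall g. exists b. (T(b) & ~T(g))) | (forall f. exists c. (T(f) & ~N(c,f)))
Finally move all quantifiers to the prefix:
  exists a. forall g. exists b. forall f. exists c. (~Q(a,a) & T(b) & ~T(g) | T(f) & ~N(c,f))
The prefix is exists a forall g exists b forall f exists c: 2 universal, 3 existential.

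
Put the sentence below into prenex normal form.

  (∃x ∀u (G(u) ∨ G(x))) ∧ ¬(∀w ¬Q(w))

Drive negations inward (¬∀x A ≡ ∃x ¬A, ¬∃x A ≡ ∀x ¬A, De Morgan for ∧/∨):
  (∃x ∀u (G(u) ∨ G(x))) ∧ (∃w Q(w))
Pull the quantifiers to the front (each side's bound variable is not free in the other side):
  ∃x ∀u ∃w ((G(u) ∨ G(x)) ∧ Q(w))

∃x ∀u ∃w ((G(u) ∨ G(x)) ∧ Q(w))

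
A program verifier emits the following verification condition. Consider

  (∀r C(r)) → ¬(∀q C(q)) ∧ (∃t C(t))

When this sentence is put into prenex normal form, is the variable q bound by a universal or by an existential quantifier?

existential

Rewrite implications/biconditionals: A → B as ¬A ∨ B.
  ¬(∀r C(r)) ∨ ¬(∀q C(q)) ∧ (∃t C(t))
Move each ¬ inward, flipping quantifiers it crosses:
  (∃r ¬C(r)) ∨ (∃q ¬C(q)) ∧ (∃t C(t))
All bound variables are already distinct, so no renaming is needed.
Pull the quantifiers to the front (each side's bound variable is not free in the other side):
  ∃r ∃q ∃t (¬C(r) ∨ ¬C(q) ∧ C(t))
The quantifier ∀q sits under an odd number of negations (counting the antecedent side of each →), so it flips to ∃q.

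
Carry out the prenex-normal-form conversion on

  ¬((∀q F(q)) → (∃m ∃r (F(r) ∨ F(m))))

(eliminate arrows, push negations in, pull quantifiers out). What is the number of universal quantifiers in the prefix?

Rewrite implications/biconditionals: A → B as ¬A ∨ B.
  ¬(¬(∀q F(q)) ∨ (∃m ∃r (F(r) ∨ F(m))))
Push ¬ through the quantifiers and connectives to reach negation normal form:
  (∀q F(q)) ∧ (∀m ∀r (¬F(r) ∧ ¬F(m)))
All bound variables are already distinct, so no renaming is needed.
Pull the quantifiers to the front (each side's bound variable is not free in the other side):
  ∀q ∀m ∀r (F(q) ∧ ¬F(r) ∧ ¬F(m))
The prefix is ∀q ∀m ∀r: 3 universal, 0 existential.

3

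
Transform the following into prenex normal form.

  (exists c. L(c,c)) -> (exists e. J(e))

First replace A → B with ¬A ∨ B.
  ~(exists c. L(c,c)) | (exists e. J(e))
Move each ¬ inward, flipping quantifiers it crosses:
  (forall c. ~L(c,c)) | (exists e. J(e))
Pull the quantifiers to the front (each side's bound variable is not free in the other side):
  forall c. exists e. (~L(c,c) | J(e))

forall c. exists e. (~L(c,c) | J(e))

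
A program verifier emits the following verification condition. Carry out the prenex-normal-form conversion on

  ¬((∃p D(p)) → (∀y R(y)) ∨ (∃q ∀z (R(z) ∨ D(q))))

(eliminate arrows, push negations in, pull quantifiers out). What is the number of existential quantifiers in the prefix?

3

First replace A → B with ¬A ∨ B.
  ¬(¬(∃p D(p)) ∨ (∀y R(y)) ∨ (∃q ∀z (R(z) ∨ D(q))))
Push ¬ through the quantifiers and connectives to reach negation normal form:
  (∃p D(p)) ∧ (∃y ¬R(y)) ∧ (∀q ∃z (¬R(z) ∧ ¬D(q)))
Pull the quantifiers to the front (each side's bound variable is not free in the other side):
  ∃p ∃y ∀q ∃z (D(p) ∧ ¬R(y) ∧ ¬R(z) ∧ ¬D(q))
The prefix is ∃p ∃y ∀q ∃z: 1 universal, 3 existential.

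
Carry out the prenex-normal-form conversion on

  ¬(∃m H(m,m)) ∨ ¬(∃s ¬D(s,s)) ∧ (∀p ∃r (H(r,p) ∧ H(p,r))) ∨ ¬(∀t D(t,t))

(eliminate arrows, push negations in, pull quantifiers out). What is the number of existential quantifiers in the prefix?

Drive negations inward (¬∀x A ≡ ∃x ¬A, ¬∃x A ≡ ∀x ¬A, De Morgan for ∧/∨):
  (∀m ¬H(m,m)) ∨ (∀s D(s,s)) ∧ (∀p ∃r (H(r,p) ∧ H(p,r))) ∨ (∃t ¬D(t,t))
Finally move all quantifiers to the prefix:
  ∀m ∀s ∀p ∃r ∃t (¬H(m,m) ∨ D(s,s) ∧ H(r,p) ∧ H(p,r) ∨ ¬D(t,t))
The prefix is ∀m ∀s ∀p ∃r ∃t: 3 universal, 2 existential.

2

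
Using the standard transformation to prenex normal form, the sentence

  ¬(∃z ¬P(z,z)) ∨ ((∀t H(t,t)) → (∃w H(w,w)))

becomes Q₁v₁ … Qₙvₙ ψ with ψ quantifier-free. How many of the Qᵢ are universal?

Rewrite implications/biconditionals: A → B as ¬A ∨ B.
  ¬(∃z ¬P(z,z)) ∨ ¬(∀t H(t,t)) ∨ (∃w H(w,w))
Move each ¬ inward, flipping quantifiers it crosses:
  (∀z P(z,z)) ∨ (∃t ¬H(t,t)) ∨ (∃w H(w,w))
All bound variables are already distinct, so no renaming is needed.
Finally move all quantifiers to the prefix:
  ∀z ∃t ∃w (P(z,z) ∨ ¬H(t,t) ∨ H(w,w))
The prefix is ∀z ∃t ∃w: 1 universal, 2 existential.

1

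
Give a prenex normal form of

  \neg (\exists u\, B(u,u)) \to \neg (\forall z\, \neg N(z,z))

\exists u\, \exists z\, (B(u,u) \lor N(z,z))

Eliminate → and ↔ using ¬ and ∨.
  \neg \neg (\exists u\, B(u,u)) \lor \neg (\forall z\, \neg N(z,z))
Push ¬ through the quantifiers and connectives to reach negation normal form:
  (\exists u\, B(u,u)) \lor (\exists z\, N(z,z))
Finally move all quantifiers to the prefix:
  \exists u\, \exists z\, (B(u,u) \lor N(z,z))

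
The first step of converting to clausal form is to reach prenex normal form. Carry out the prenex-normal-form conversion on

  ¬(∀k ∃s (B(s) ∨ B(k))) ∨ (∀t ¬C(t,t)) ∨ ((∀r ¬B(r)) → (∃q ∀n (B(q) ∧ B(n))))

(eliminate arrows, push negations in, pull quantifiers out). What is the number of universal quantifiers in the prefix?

Eliminate → and ↔ using ¬ and ∨.
  ¬(∀k ∃s (B(s) ∨ B(k))) ∨ (∀t ¬C(t,t)) ∨ ¬(∀r ¬B(r)) ∨ (∃q ∀n (B(q) ∧ B(n)))
Push ¬ through the quantifiers and connectives to reach negation normal form:
  (∃k ∀s (¬B(s) ∧ ¬B(k))) ∨ (∀t ¬C(t,t)) ∨ (∃r B(r)) ∨ (∃q ∀n (B(q) ∧ B(n)))
All bound variables are already distinct, so no renaming is needed.
Finally move all quantifiers to the prefix:
  ∃k ∀s ∀t ∃r ∃q ∀n (¬B(s) ∧ ¬B(k) ∨ ¬C(t,t) ∨ B(r) ∨ B(q) ∧ B(n))
The prefix is ∃k ∀s ∀t ∃r ∃q ∀n: 3 universal, 3 existential.

3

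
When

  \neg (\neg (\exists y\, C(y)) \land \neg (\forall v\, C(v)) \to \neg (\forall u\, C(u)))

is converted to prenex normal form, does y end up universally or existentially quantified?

Eliminate → and ↔ using ¬ and ∨.
  \neg (\neg (\neg (\exists y\, C(y)) \land \neg (\forall v\, C(v))) \lor \neg (\forall u\, C(u)))
Drive negations inward (¬∀x A ≡ ∃x ¬A, ¬∃x A ≡ ∀x ¬A, De Morgan for ∧/∨):
  (\forall y\, \neg C(y)) \land (\exists v\, \neg C(v)) \land (\forall u\, C(u))
Pull the quantifiers to the front (each side's bound variable is not free in the other side):
  \forall y\, \exists v\, \forall u\, (\neg C(y) \land \neg C(v) \land C(u))
The quantifier \exists y sits under an odd number of negations (counting the antecedent side of each →), so it flips to \forall y.

universal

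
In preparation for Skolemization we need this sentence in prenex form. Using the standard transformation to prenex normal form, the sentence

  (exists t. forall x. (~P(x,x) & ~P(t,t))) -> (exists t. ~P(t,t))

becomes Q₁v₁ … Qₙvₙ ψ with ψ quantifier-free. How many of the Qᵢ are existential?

First replace A → B with ¬A ∨ B.
  ~(exists t. forall x. (~P(x,x) & ~P(t,t))) | (exists t. ~P(t,t))
Drive negations inward (¬∀x A ≡ ∃x ¬A, ¬∃x A ≡ ∀x ¬A, De Morgan for ∧/∨):
  (forall t. exists x. (P(x,x) | P(t,t))) | (exists t. ~P(t,t))
Standardize variables apart so no two quantifiers bind the same name: t↦v.
  (forall t. exists x. (P(x,x) | P(t,t))) | (exists v. ~P(v,v))
Finally move all quantifiers to the prefix:
  forall t. exists x. exists v. (P(x,x) | P(t,t) | ~P(v,v))
The prefix is forall t exists x exists v: 1 universal, 2 existential.

2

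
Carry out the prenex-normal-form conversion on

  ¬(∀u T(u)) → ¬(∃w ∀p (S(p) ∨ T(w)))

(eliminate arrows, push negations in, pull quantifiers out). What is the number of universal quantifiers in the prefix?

2

First replace A → B with ¬A ∨ B.
  ¬¬(∀u T(u)) ∨ ¬(∃w ∀p (S(p) ∨ T(w)))
Push ¬ through the quantifiers and connectives to reach negation normal form:
  (∀u T(u)) ∨ (∀w ∃p (¬S(p) ∧ ¬T(w)))
All bound variables are already distinct, so no renaming is needed.
Extract every quantifier outward, since the variables are now distinct and don't occur free across branches:
  ∀u ∀w ∃p (T(u) ∨ ¬S(p) ∧ ¬T(w))
The prefix is ∀u ∀w ∃p: 2 universal, 1 existential.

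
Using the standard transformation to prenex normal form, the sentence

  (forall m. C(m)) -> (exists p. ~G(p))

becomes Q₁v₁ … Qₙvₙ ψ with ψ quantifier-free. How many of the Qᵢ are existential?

2

First replace A → B with ¬A ∨ B.
  ~(forall m. C(m)) | (exists p. ~G(p))
Push ¬ through the quantifiers and connectives to reach negation normal form:
  (exists m. ~C(m)) | (exists p. ~G(p))
All bound variables are already distinct, so no renaming is needed.
Finally move all quantifiers to the prefix:
  exists m. exists p. (~C(m) | ~G(p))
The prefix is exists m exists p: 0 universal, 2 existential.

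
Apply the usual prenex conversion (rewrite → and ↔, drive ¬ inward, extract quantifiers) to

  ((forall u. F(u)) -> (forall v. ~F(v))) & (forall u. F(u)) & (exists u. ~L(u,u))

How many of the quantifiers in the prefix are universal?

2

First replace A → B with ¬A ∨ B.
  (~(forall u. F(u)) | (forall v. ~F(v))) & (forall u. F(u)) & (exists u. ~L(u,u))
Drive negations inward (¬∀x A ≡ ∃x ¬A, ¬∃x A ≡ ∀x ¬A, De Morgan for ∧/∨):
  ((exists u. ~F(u)) | (forall v. ~F(v))) & (forall u. F(u)) & (exists u. ~L(u,u))
Standardize variables apart so no two quantifiers bind the same name: u↦v1, u↦t.
  ((exists u. ~F(u)) | (forall v. ~F(v))) & (forall v1. F(v1)) & (exists t. ~L(t,t))
Pull the quantifiers to the front (each side's bound variable is not free in the other side):
  exists u. forall v. forall v1. exists t. ((~F(u) | ~F(v)) & F(v1) & ~L(t,t))
The prefix is exists u forall v forall v1 exists t: 2 universal, 2 existential.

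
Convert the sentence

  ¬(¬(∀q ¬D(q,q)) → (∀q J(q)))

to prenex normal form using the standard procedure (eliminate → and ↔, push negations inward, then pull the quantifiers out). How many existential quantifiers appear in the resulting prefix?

First replace A → B with ¬A ∨ B.
  ¬(¬¬(∀q ¬D(q,q)) ∨ (∀q J(q)))
Push ¬ through the quantifiers and connectives to reach negation normal form:
  (∃q D(q,q)) ∧ (∃q ¬J(q))
Give each quantifier a distinct variable: q↦x1.
  (∃q D(q,q)) ∧ (∃x1 ¬J(x1))
Pull the quantifiers to the front (each side's bound variable is not free in the other side):
  ∃q ∃x1 (D(q,q) ∧ ¬J(x1))
The prefix is ∃q ∃x1: 0 universal, 2 existential.

2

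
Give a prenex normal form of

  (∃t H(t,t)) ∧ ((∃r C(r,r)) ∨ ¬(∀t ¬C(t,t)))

∃t ∃r ∃c (H(t,t) ∧ (C(r,r) ∨ C(c,c)))

Move each ¬ inward, flipping quantifiers it crosses:
  (∃t H(t,t)) ∧ ((∃r C(r,r)) ∨ (∃t C(t,t)))
Rename bound variables to avoid capture: t↦c.
  (∃t H(t,t)) ∧ ((∃r C(r,r)) ∨ (∃c C(c,c)))
Extract every quantifier outward, since the variables are now distinct and don't occur free across branches:
  ∃t ∃r ∃c (H(t,t) ∧ (C(r,r) ∨ C(c,c)))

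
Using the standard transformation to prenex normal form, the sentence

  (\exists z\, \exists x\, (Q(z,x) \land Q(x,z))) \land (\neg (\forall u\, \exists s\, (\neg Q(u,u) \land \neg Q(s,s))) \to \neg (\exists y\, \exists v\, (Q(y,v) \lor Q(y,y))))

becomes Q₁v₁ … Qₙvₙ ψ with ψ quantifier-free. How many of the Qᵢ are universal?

Rewrite implications/biconditionals: A → B as ¬A ∨ B.
  (\exists z\, \exists x\, (Q(z,x) \land Q(x,z))) \land (\neg \neg (\forall u\, \exists s\, (\neg Q(u,u) \land \neg Q(s,s))) \lor \neg (\exists y\, \exists v\, (Q(y,v) \lor Q(y,y))))
Move each ¬ inward, flipping quantifiers it crosses:
  (\exists z\, \exists x\, (Q(z,x) \land Q(x,z))) \land ((\forall u\, \exists s\, (\neg Q(u,u) \land \neg Q(s,s))) \lor (\forall y\, \forall v\, (\neg Q(y,v) \land \neg Q(y,y))))
All bound variables are already distinct, so no renaming is needed.
Extract every quantifier outward, since the variables are now distinct and don't occur free across branches:
  \exists z\, \exists x\, \forall u\, \exists s\, \forall y\, \forall v\, (Q(z,x) \land Q(x,z) \land (\neg Q(u,u) \land \neg Q(s,s) \lor \neg Q(y,v) \land \neg Q(y,y)))
The prefix is \exists z \exists x \forall u \exists s \forall y \forall v: 3 universal, 3 existential.

3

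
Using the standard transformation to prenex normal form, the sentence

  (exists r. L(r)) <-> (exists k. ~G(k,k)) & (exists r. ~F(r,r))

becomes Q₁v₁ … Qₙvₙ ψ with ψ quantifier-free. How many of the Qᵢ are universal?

3

Rewrite implications/biconditionals: A → B as ¬A ∨ B; A ↔ B as (¬A ∨ B) ∧ (¬B ∨ A).
  (~(exists r. L(r)) | (exists k. ~G(k,k)) & (exists r. ~F(r,r))) & (~((exists k. ~G(k,k)) & (exists r. ~F(r,r))) | (exists r. L(r)))
Move each ¬ inward, flipping quantifiers it crosses:
  ((forall r. ~L(r)) | (exists k. ~G(k,k)) & (exists r. ~F(r,r))) & ((forall k. G(k,k)) | (forall r. F(r,r)) | (exists r. L(r)))
Standardize variables apart so no two quantifiers bind the same name: r↦w1, k↦z, r↦y1, r↦q.
  ((forall r. ~L(r)) | (exists k. ~G(k,k)) & (exists w1. ~F(w1,w1))) & ((forall z. G(z,z)) | (forall y1. F(y1,y1)) | (exists q. L(q)))
Finally move all quantifiers to the prefix:
  forall r. exists k. exists w1. forall z. forall y1. exists q. ((~L(r) | ~G(k,k) & ~F(w1,w1)) & (G(z,z) | F(y1,y1) | L(q)))
The prefix is forall r exists k exists w1 forall z forall y1 exists q: 3 universal, 3 existential.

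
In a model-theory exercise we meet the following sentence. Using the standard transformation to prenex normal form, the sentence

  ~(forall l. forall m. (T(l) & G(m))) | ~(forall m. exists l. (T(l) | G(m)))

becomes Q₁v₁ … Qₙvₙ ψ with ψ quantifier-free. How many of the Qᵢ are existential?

3

Push ¬ through the quantifiers and connectives to reach negation normal form:
  (exists l. exists m. (~T(l) | ~G(m))) | (exists m. forall l. (~T(l) & ~G(m)))
Rename bound variables to avoid capture: m↦z1, l↦q.
  (exists l. exists m. (~T(l) | ~G(m))) | (exists z1. forall q. (~T(q) & ~G(z1)))
Extract every quantifier outward, since the variables are now distinct and don't occur free across branches:
  exists l. exists m. exists z1. forall q. (~T(l) | ~G(m) | ~T(q) & ~G(z1))
The prefix is exists l exists m exists z1 forall q: 1 universal, 3 existential.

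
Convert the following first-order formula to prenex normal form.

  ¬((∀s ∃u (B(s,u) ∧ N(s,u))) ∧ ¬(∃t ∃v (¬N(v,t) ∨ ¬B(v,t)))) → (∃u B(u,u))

∀s ∃u ∀t ∀v ∃w (B(s,u) ∧ N(s,u) ∧ N(v,t) ∧ B(v,t) ∨ B(w,w))

Eliminate → and ↔ using ¬ and ∨.
  ¬¬((∀s ∃u (B(s,u) ∧ N(s,u))) ∧ ¬(∃t ∃v (¬N(v,t) ∨ ¬B(v,t)))) ∨ (∃u B(u,u))
Push ¬ through the quantifiers and connectives to reach negation normal form:
  (∀s ∃u (B(s,u) ∧ N(s,u))) ∧ (∀t ∀v (N(v,t) ∧ B(v,t))) ∨ (∃u B(u,u))
Standardize variables apart so no two quantifiers bind the same name: u↦w.
  (∀s ∃u (B(s,u) ∧ N(s,u))) ∧ (∀t ∀v (N(v,t) ∧ B(v,t))) ∨ (∃w B(w,w))
Extract every quantifier outward, since the variables are now distinct and don't occur free across branches:
  ∀s ∃u ∀t ∀v ∃w (B(s,u) ∧ N(s,u) ∧ N(v,t) ∧ B(v,t) ∨ B(w,w))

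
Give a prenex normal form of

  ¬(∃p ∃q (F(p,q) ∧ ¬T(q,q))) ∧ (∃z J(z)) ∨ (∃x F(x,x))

Move each ¬ inward, flipping quantifiers it crosses:
  (∀p ∀q (¬F(p,q) ∨ T(q,q))) ∧ (∃z J(z)) ∨ (∃x F(x,x))
Pull the quantifiers to the front (each side's bound variable is not free in the other side):
  ∀p ∀q ∃z ∃x ((¬F(p,q) ∨ T(q,q)) ∧ J(z) ∨ F(x,x))

∀p ∀q ∃z ∃x ((¬F(p,q) ∨ T(q,q)) ∧ J(z) ∨ F(x,x))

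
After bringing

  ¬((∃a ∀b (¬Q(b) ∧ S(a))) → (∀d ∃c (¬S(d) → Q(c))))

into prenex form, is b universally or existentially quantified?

Rewrite implications/biconditionals: A → B as ¬A ∨ B.
  ¬(¬(∃a ∀b (¬Q(b) ∧ S(a))) ∨ (∀d ∃c (¬¬S(d) ∨ Q(c))))
Move each ¬ inward, flipping quantifiers it crosses:
  (∃a ∀b (¬Q(b) ∧ S(a))) ∧ (∃d ∀c (¬S(d) ∧ ¬Q(c)))
Finally move all quantifiers to the prefix:
  ∃a ∀b ∃d ∀c (¬Q(b) ∧ S(a) ∧ ¬S(d) ∧ ¬Q(c))
The quantifier ∀b sits under an even number of negations (counting the antecedent side of each →), so it remains universal.

universal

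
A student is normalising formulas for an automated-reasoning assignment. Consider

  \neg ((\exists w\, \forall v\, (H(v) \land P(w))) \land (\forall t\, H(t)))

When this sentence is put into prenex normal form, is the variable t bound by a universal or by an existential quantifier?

existential

Push ¬ through the quantifiers and connectives to reach negation normal form:
  (\forall w\, \exists v\, (\neg H(v) \lor \neg P(w))) \lor (\exists t\, \neg H(t))
Pull the quantifiers to the front (each side's bound variable is not free in the other side):
  \forall w\, \exists v\, \exists t\, (\neg H(v) \lor \neg P(w) \lor \neg H(t))
The quantifier \forall t sits under an odd number of negations, so it flips to \exists t.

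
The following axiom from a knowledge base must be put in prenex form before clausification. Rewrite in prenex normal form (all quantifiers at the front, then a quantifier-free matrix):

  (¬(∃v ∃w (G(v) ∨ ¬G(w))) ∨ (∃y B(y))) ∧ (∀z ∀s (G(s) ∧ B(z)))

Drive negations inward (¬∀x A ≡ ∃x ¬A, ¬∃x A ≡ ∀x ¬A, De Morgan for ∧/∨):
  ((∀v ∀w (¬G(v) ∧ G(w))) ∨ (∃y B(y))) ∧ (∀z ∀s (G(s) ∧ B(z)))
Extract every quantifier outward, since the variables are now distinct and don't occur free across branches:
  ∀v ∀w ∃y ∀z ∀s ((¬G(v) ∧ G(w) ∨ B(y)) ∧ G(s) ∧ B(z))

∀v ∀w ∃y ∀z ∀s ((¬G(v) ∧ G(w) ∨ B(y)) ∧ G(s) ∧ B(z))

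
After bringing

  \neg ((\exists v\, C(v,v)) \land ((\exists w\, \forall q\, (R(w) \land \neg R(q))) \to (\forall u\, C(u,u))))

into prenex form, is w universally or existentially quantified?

Rewrite implications/biconditionals: A → B as ¬A ∨ B.
  \neg ((\exists v\, C(v,v)) \land (\neg (\exists w\, \forall q\, (R(w) \land \neg R(q))) \lor (\forall u\, C(u,u))))
Drive negations inward (¬∀x A ≡ ∃x ¬A, ¬∃x A ≡ ∀x ¬A, De Morgan for ∧/∨):
  (\forall v\, \neg C(v,v)) \lor (\exists w\, \forall q\, (R(w) \land \neg R(q))) \land (\exists u\, \neg C(u,u))
Extract every quantifier outward, since the variables are now distinct and don't occur free across branches:
  \forall v\, \exists w\, \forall q\, \exists u\, (\neg C(v,v) \lor R(w) \land \neg R(q) \land \neg C(u,u))
The quantifier \exists w sits under an even number of negations (counting the antecedent side of each →), so it remains existential.

existential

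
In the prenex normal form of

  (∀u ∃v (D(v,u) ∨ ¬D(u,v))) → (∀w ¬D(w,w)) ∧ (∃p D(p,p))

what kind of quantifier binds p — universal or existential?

existential

Rewrite implications/biconditionals: A → B as ¬A ∨ B.
  ¬(∀u ∃v (D(v,u) ∨ ¬D(u,v))) ∨ (∀w ¬D(w,w)) ∧ (∃p D(p,p))
Drive negations inward (¬∀x A ≡ ∃x ¬A, ¬∃x A ≡ ∀x ¬A, De Morgan for ∧/∨):
  (∃u ∀v (¬D(v,u) ∧ D(u,v))) ∨ (∀w ¬D(w,w)) ∧ (∃p D(p,p))
All bound variables are already distinct, so no renaming is needed.
Extract every quantifier outward, since the variables are now distinct and don't occur free across branches:
  ∃u ∀v ∀w ∃p (¬D(v,u) ∧ D(u,v) ∨ ¬D(w,w) ∧ D(p,p))
The quantifier ∃p sits under an even number of negations (counting the antecedent side of each →), so it remains existential.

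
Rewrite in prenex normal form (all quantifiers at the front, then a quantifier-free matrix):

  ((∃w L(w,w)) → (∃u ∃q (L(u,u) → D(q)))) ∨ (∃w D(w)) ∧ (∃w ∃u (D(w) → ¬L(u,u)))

∀w ∃u ∃q ∃r ∃v1 ∃b (¬L(w,w) ∨ ¬L(u,u) ∨ D(q) ∨ D(r) ∧ (¬D(v1) ∨ ¬L(b,b)))

Rewrite implications/biconditionals: A → B as ¬A ∨ B.
  ¬(∃w L(w,w)) ∨ (∃u ∃q (¬L(u,u) ∨ D(q))) ∨ (∃w D(w)) ∧ (∃w ∃u (¬D(w) ∨ ¬L(u,u)))
Push ¬ through the quantifiers and connectives to reach negation normal form:
  (∀w ¬L(w,w)) ∨ (∃u ∃q (¬L(u,u) ∨ D(q))) ∨ (∃w D(w)) ∧ (∃w ∃u (¬D(w) ∨ ¬L(u,u)))
Rename bound variables to avoid capture: w↦r, w↦v1, u↦b.
  (∀w ¬L(w,w)) ∨ (∃u ∃q (¬L(u,u) ∨ D(q))) ∨ (∃r D(r)) ∧ (∃v1 ∃b (¬D(v1) ∨ ¬L(b,b)))
Finally move all quantifiers to the prefix:
  ∀w ∃u ∃q ∃r ∃v1 ∃b (¬L(w,w) ∨ ¬L(u,u) ∨ D(q) ∨ D(r) ∧ (¬D(v1) ∨ ¬L(b,b)))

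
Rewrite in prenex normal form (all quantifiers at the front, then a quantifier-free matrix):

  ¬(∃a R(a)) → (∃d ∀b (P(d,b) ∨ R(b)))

∃a ∃d ∀b (R(a) ∨ P(d,b) ∨ R(b))

First replace A → B with ¬A ∨ B.
  ¬¬(∃a R(a)) ∨ (∃d ∀b (P(d,b) ∨ R(b)))
Drive negations inward (¬∀x A ≡ ∃x ¬A, ¬∃x A ≡ ∀x ¬A, De Morgan for ∧/∨):
  (∃a R(a)) ∨ (∃d ∀b (P(d,b) ∨ R(b)))
All bound variables are already distinct, so no renaming is needed.
Pull the quantifiers to the front (each side's bound variable is not free in the other side):
  ∃a ∃d ∀b (R(a) ∨ P(d,b) ∨ R(b))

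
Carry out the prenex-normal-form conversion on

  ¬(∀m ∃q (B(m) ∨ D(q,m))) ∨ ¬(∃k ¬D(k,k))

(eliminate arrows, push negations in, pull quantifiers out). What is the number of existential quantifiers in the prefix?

1

Drive negations inward (¬∀x A ≡ ∃x ¬A, ¬∃x A ≡ ∀x ¬A, De Morgan for ∧/∨):
  (∃m ∀q (¬B(m) ∧ ¬D(q,m))) ∨ (∀k D(k,k))
All bound variables are already distinct, so no renaming is needed.
Finally move all quantifiers to the prefix:
  ∃m ∀q ∀k (¬B(m) ∧ ¬D(q,m) ∨ D(k,k))
The prefix is ∃m ∀q ∀k: 2 universal, 1 existential.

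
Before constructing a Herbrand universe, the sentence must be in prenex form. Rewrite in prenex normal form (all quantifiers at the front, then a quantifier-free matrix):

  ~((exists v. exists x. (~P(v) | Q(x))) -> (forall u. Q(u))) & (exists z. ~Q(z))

exists v. exists x. exists u. exists z. ((~P(v) | Q(x)) & ~Q(u) & ~Q(z))

Rewrite implications/biconditionals: A → B as ¬A ∨ B.
  ~(~(exists v. exists x. (~P(v) | Q(x))) | (forall u. Q(u))) & (exists z. ~Q(z))
Move each ¬ inward, flipping quantifiers it crosses:
  (exists v. exists x. (~P(v) | Q(x))) & (exists u. ~Q(u)) & (exists z. ~Q(z))
All bound variables are already distinct, so no renaming is needed.
Pull the quantifiers to the front (each side's bound variable is not free in the other side):
  exists v. exists x. exists u. exists z. ((~P(v) | Q(x)) & ~Q(u) & ~Q(z))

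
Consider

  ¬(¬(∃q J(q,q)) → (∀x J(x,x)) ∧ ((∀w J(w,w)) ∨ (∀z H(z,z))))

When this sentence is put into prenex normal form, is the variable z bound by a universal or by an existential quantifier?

existential

Rewrite implications/biconditionals: A → B as ¬A ∨ B.
  ¬(¬¬(∃q J(q,q)) ∨ (∀x J(x,x)) ∧ ((∀w J(w,w)) ∨ (∀z H(z,z))))
Push ¬ through the quantifiers and connectives to reach negation normal form:
  (∀q ¬J(q,q)) ∧ ((∃x ¬J(x,x)) ∨ (∃w ¬J(w,w)) ∧ (∃z ¬H(z,z)))
All bound variables are already distinct, so no renaming is needed.
Pull the quantifiers to the front (each side's bound variable is not free in the other side):
  ∀q ∃x ∃w ∃z (¬J(q,q) ∧ (¬J(x,x) ∨ ¬J(w,w) ∧ ¬H(z,z)))
The quantifier ∀z sits under an odd number of negations (counting the antecedent side of each →), so it flips to ∃z.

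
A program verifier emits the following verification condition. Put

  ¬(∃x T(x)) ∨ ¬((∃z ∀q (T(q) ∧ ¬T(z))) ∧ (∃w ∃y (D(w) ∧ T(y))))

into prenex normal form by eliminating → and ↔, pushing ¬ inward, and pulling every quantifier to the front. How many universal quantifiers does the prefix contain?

Move each ¬ inward, flipping quantifiers it crosses:
  (∀x ¬T(x)) ∨ (∀z ∃q (¬T(q) ∨ T(z))) ∨ (∀w ∀y (¬D(w) ∨ ¬T(y)))
All bound variables are already distinct, so no renaming is needed.
Extract every quantifier outward, since the variables are now distinct and don't occur free across branches:
  ∀x ∀z ∃q ∀w ∀y (¬T(x) ∨ ¬T(q) ∨ T(z) ∨ ¬D(w) ∨ ¬T(y))
The prefix is ∀x ∀z ∃q ∀w ∀y: 4 universal, 1 existential.

4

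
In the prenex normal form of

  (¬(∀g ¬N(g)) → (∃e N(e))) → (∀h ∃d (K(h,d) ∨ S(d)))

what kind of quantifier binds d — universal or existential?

Eliminate → and ↔ using ¬ and ∨.
  ¬(¬¬(∀g ¬N(g)) ∨ (∃e N(e))) ∨ (∀h ∃d (K(h,d) ∨ S(d)))
Drive negations inward (¬∀x A ≡ ∃x ¬A, ¬∃x A ≡ ∀x ¬A, De Morgan for ∧/∨):
  (∃g N(g)) ∧ (∀e ¬N(e)) ∨ (∀h ∃d (K(h,d) ∨ S(d)))
All bound variables are already distinct, so no renaming is needed.
Finally move all quantifiers to the prefix:
  ∃g ∀e ∀h ∃d (N(g) ∧ ¬N(e) ∨ K(h,d) ∨ S(d))
The quantifier ∃d sits under an even number of negations (counting the antecedent side of each →), so it remains existential.

existential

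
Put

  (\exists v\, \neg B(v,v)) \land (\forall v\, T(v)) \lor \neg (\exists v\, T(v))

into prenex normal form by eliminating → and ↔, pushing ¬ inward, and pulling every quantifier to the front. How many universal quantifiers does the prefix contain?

2

Move each ¬ inward, flipping quantifiers it crosses:
  (\exists v\, \neg B(v,v)) \land (\forall v\, T(v)) \lor (\forall v\, \neg T(v))
Standardize variables apart so no two quantifiers bind the same name: v↦t, v↦b.
  (\exists v\, \neg B(v,v)) \land (\forall t\, T(t)) \lor (\forall b\, \neg T(b))
Pull the quantifiers to the front (each side's bound variable is not free in the other side):
  \exists v\, \forall t\, \forall b\, (\neg B(v,v) \land T(t) \lor \neg T(b))
The prefix is \exists v \forall t \forall b: 2 universal, 1 existential.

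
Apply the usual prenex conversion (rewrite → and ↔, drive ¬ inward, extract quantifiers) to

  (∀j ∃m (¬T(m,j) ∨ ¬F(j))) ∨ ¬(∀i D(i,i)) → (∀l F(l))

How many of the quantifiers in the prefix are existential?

1

Rewrite implications/biconditionals: A → B as ¬A ∨ B.
  ¬((∀j ∃m (¬T(m,j) ∨ ¬F(j))) ∨ ¬(∀i D(i,i))) ∨ (∀l F(l))
Move each ¬ inward, flipping quantifiers it crosses:
  (∃j ∀m (T(m,j) ∧ F(j))) ∧ (∀i D(i,i)) ∨ (∀l F(l))
Extract every quantifier outward, since the variables are now distinct and don't occur free across branches:
  ∃j ∀m ∀i ∀l (T(m,j) ∧ F(j) ∧ D(i,i) ∨ F(l))
The prefix is ∃j ∀m ∀i ∀l: 3 universal, 1 existential.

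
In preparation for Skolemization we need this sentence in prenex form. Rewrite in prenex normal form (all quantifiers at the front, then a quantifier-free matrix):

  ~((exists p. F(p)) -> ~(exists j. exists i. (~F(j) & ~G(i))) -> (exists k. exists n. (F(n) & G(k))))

exists p. forall j. forall i. forall k. forall n. (F(p) & (F(j) | G(i)) & (~F(n) | ~G(k)))

Rewrite implications/biconditionals: A → B as ¬A ∨ B.
  ~(~(exists p. F(p)) | ~~(exists j. exists i. (~F(j) & ~G(i))) | (exists k. exists n. (F(n) & G(k))))
Move each ¬ inward, flipping quantifiers it crosses:
  (exists p. F(p)) & (forall j. forall i. (F(j) | G(i))) & (forall k. forall n. (~F(n) | ~G(k)))
All bound variables are already distinct, so no renaming is needed.
Pull the quantifiers to the front (each side's bound variable is not free in the other side):
  exists p. forall j. forall i. forall k. forall n. (F(p) & (F(j) | G(i)) & (~F(n) | ~G(k)))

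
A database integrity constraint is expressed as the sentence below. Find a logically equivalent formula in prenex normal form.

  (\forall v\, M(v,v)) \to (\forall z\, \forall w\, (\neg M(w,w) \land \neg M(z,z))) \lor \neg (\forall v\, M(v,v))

\exists v\, \forall z\, \forall w\, \exists c\, (\neg M(v,v) \lor \neg M(w,w) \land \neg M(z,z) \lor \neg M(c,c))

Rewrite implications/biconditionals: A → B as ¬A ∨ B.
  \neg (\forall v\, M(v,v)) \lor (\forall z\, \forall w\, (\neg M(w,w) \land \neg M(z,z))) \lor \neg (\forall v\, M(v,v))
Drive negations inward (¬∀x A ≡ ∃x ¬A, ¬∃x A ≡ ∀x ¬A, De Morgan for ∧/∨):
  (\exists v\, \neg M(v,v)) \lor (\forall z\, \forall w\, (\neg M(w,w) \land \neg M(z,z))) \lor (\exists v\, \neg M(v,v))
Give each quantifier a distinct variable: v↦c.
  (\exists v\, \neg M(v,v)) \lor (\forall z\, \forall w\, (\neg M(w,w) \land \neg M(z,z))) \lor (\exists c\, \neg M(c,c))
Finally move all quantifiers to the prefix:
  \exists v\, \forall z\, \forall w\, \exists c\, (\neg M(v,v) \lor \neg M(w,w) \land \neg M(z,z) \lor \neg M(c,c))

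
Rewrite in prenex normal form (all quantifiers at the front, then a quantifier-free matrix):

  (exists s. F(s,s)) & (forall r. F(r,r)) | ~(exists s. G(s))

exists s. forall r. forall x1. (F(s,s) & F(r,r) | ~G(x1))

Push ¬ through the quantifiers and connectives to reach negation normal form:
  (exists s. F(s,s)) & (forall r. F(r,r)) | (forall s. ~G(s))
Standardize variables apart so no two quantifiers bind the same name: s↦x1.
  (exists s. F(s,s)) & (forall r. F(r,r)) | (forall x1. ~G(x1))
Extract every quantifier outward, since the variables are now distinct and don't occur free across branches:
  exists s. forall r. forall x1. (F(s,s) & F(r,r) | ~G(x1))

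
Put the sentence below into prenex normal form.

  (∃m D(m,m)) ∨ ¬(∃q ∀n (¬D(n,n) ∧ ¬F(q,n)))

∃m ∀q ∃n (D(m,m) ∨ D(n,n) ∨ F(q,n))

Drive negations inward (¬∀x A ≡ ∃x ¬A, ¬∃x A ≡ ∀x ¬A, De Morgan for ∧/∨):
  (∃m D(m,m)) ∨ (∀q ∃n (D(n,n) ∨ F(q,n)))
Finally move all quantifiers to the prefix:
  ∃m ∀q ∃n (D(m,m) ∨ D(n,n) ∨ F(q,n))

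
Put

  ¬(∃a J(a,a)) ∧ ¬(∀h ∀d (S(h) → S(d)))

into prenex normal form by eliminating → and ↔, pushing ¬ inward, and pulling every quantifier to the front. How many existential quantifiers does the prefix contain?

Rewrite implications/biconditionals: A → B as ¬A ∨ B.
  ¬(∃a J(a,a)) ∧ ¬(∀h ∀d (¬S(h) ∨ S(d)))
Drive negations inward (¬∀x A ≡ ∃x ¬A, ¬∃x A ≡ ∀x ¬A, De Morgan for ∧/∨):
  (∀a ¬J(a,a)) ∧ (∃h ∃d (S(h) ∧ ¬S(d)))
All bound variables are already distinct, so no renaming is needed.
Extract every quantifier outward, since the variables are now distinct and don't occur free across branches:
  ∀a ∃h ∃d (¬J(a,a) ∧ S(h) ∧ ¬S(d))
The prefix is ∀a ∃h ∃d: 1 universal, 2 existential.

2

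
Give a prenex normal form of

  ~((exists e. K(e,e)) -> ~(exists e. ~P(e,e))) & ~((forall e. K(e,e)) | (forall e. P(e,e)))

exists e. exists s. exists w1. exists u. (K(e,e) & ~P(s,s) & ~K(w1,w1) & ~P(u,u))

First replace A → B with ¬A ∨ B.
  ~(~(exists e. K(e,e)) | ~(exists e. ~P(e,e))) & ~((forall e. K(e,e)) | (forall e. P(e,e)))
Push ¬ through the quantifiers and connectives to reach negation normal form:
  (exists e. K(e,e)) & (exists e. ~P(e,e)) & (exists e. ~K(e,e)) & (exists e. ~P(e,e))
Standardize variables apart so no two quantifiers bind the same name: e↦s, e↦w1, e↦u.
  (exists e. K(e,e)) & (exists s. ~P(s,s)) & (exists w1. ~K(w1,w1)) & (exists u. ~P(u,u))
Pull the quantifiers to the front (each side's bound variable is not free in the other side):
  exists e. exists s. exists w1. exists u. (K(e,e) & ~P(s,s) & ~K(w1,w1) & ~P(u,u))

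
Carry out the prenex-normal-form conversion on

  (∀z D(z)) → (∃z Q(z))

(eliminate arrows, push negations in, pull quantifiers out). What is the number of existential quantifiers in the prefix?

2

First replace A → B with ¬A ∨ B.
  ¬(∀z D(z)) ∨ (∃z Q(z))
Push ¬ through the quantifiers and connectives to reach negation normal form:
  (∃z ¬D(z)) ∨ (∃z Q(z))
Give each quantifier a distinct variable: z↦w.
  (∃z ¬D(z)) ∨ (∃w Q(w))
Finally move all quantifiers to the prefix:
  ∃z ∃w (¬D(z) ∨ Q(w))
The prefix is ∃z ∃w: 0 universal, 2 existential.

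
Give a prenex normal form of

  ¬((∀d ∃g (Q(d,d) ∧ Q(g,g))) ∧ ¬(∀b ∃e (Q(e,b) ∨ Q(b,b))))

∃d ∀g ∀b ∃e (¬Q(d,d) ∨ ¬Q(g,g) ∨ Q(e,b) ∨ Q(b,b))

Push ¬ through the quantifiers and connectives to reach negation normal form:
  (∃d ∀g (¬Q(d,d) ∨ ¬Q(g,g))) ∨ (∀b ∃e (Q(e,b) ∨ Q(b,b)))
All bound variables are already distinct, so no renaming is needed.
Extract every quantifier outward, since the variables are now distinct and don't occur free across branches:
  ∃d ∀g ∀b ∃e (¬Q(d,d) ∨ ¬Q(g,g) ∨ Q(e,b) ∨ Q(b,b))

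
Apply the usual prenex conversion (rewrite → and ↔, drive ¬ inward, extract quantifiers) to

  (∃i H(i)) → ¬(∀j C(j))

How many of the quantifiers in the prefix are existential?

Eliminate → and ↔ using ¬ and ∨.
  ¬(∃i H(i)) ∨ ¬(∀j C(j))
Drive negations inward (¬∀x A ≡ ∃x ¬A, ¬∃x A ≡ ∀x ¬A, De Morgan for ∧/∨):
  (∀i ¬H(i)) ∨ (∃j ¬C(j))
Extract every quantifier outward, since the variables are now distinct and don't occur free across branches:
  ∀i ∃j (¬H(i) ∨ ¬C(j))
The prefix is ∀i ∃j: 1 universal, 1 existential.

1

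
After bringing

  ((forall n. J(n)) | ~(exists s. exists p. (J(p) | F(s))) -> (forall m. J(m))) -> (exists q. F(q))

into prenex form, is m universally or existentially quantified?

Rewrite implications/biconditionals: A → B as ¬A ∨ B.
  ~(~((forall n. J(n)) | ~(exists s. exists p. (J(p) | F(s)))) | (forall m. J(m))) | (exists q. F(q))
Push ¬ through the quantifiers and connectives to reach negation normal form:
  ((forall n. J(n)) | (forall s. forall p. (~J(p) & ~F(s)))) & (exists m. ~J(m)) | (exists q. F(q))
Pull the quantifiers to the front (each side's bound variable is not free in the other side):
  forall n. forall s. forall p. exists m. exists q. ((J(n) | ~J(p) & ~F(s)) & ~J(m) | F(q))
The quantifier forall m sits under an odd number of negations (counting the antecedent side of each →), so it flips to exists m.

existential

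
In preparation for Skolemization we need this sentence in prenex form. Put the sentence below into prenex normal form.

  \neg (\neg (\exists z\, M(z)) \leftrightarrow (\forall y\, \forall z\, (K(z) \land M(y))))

First replace A → B with ¬A ∨ B; A ↔ B as (¬A ∨ B) ∧ (¬B ∨ A).
  \neg ((\neg \neg (\exists z\, M(z)) \lor (\forall y\, \forall z\, (K(z) \land M(y)))) \land (\neg (\forall y\, \forall z\, (K(z) \land M(y))) \lor \neg (\exists z\, M(z))))
Drive negations inward (¬∀x A ≡ ∃x ¬A, ¬∃x A ≡ ∀x ¬A, De Morgan for ∧/∨):
  (\forall z\, \neg M(z)) \land (\exists y\, \exists z\, (\neg K(z) \lor \neg M(y))) \lor (\forall y\, \forall z\, (K(z) \land M(y))) \land (\exists z\, M(z))
Standardize variables apart so no two quantifiers bind the same name: z↦w, y↦v, z↦w1, z↦a.
  (\forall z\, \neg M(z)) \land (\exists y\, \exists w\, (\neg K(w) \lor \neg M(y))) \lor (\forall v\, \forall w1\, (K(w1) \land M(v))) \land (\exists a\, M(a))
Finally move all quantifiers to the prefix:
  \forall z\, \exists y\, \exists w\, \forall v\, \forall w1\, \exists a\, (\neg M(z) \land (\neg K(w) \lor \neg M(y)) \lor K(w1) \land M(v) \land M(a))

\forall z\, \exists y\, \exists w\, \forall v\, \forall w1\, \exists a\, (\neg M(z) \land (\neg K(w) \lor \neg M(y)) \lor K(w1) \land M(v) \land M(a))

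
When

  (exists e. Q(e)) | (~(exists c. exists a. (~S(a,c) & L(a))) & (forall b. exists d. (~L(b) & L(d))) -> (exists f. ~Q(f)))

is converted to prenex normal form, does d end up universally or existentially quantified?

Rewrite implications/biconditionals: A → B as ¬A ∨ B.
  (exists e. Q(e)) | ~(~(exists c. exists a. (~S(a,c) & L(a))) & (forall b. exists d. (~L(b) & L(d)))) | (exists f. ~Q(f))
Push ¬ through the quantifiers and connectives to reach negation normal form:
  (exists e. Q(e)) | (exists c. exists a. (~S(a,c) & L(a))) | (exists b. forall d. (L(b) | ~L(d))) | (exists f. ~Q(f))
Extract every quantifier outward, since the variables are now distinct and don't occur free across branches:
  exists e. exists c. exists a. exists b. forall d. exists f. (Q(e) | ~S(a,c) & L(a) | L(b) | ~L(d) | ~Q(f))
The quantifier exists d sits under an odd number of negations (counting the antecedent side of each →), so it flips to forall d.

universal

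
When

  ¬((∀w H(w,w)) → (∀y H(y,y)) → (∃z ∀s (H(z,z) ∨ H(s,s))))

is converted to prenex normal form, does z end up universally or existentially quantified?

universal

Eliminate → and ↔ using ¬ and ∨.
  ¬(¬(∀w H(w,w)) ∨ ¬(∀y H(y,y)) ∨ (∃z ∀s (H(z,z) ∨ H(s,s))))
Push ¬ through the quantifiers and connectives to reach negation normal form:
  (∀w H(w,w)) ∧ (∀y H(y,y)) ∧ (∀z ∃s (¬H(z,z) ∧ ¬H(s,s)))
All bound variables are already distinct, so no renaming is needed.
Pull the quantifiers to the front (each side's bound variable is not free in the other side):
  ∀w ∀y ∀z ∃s (H(w,w) ∧ H(y,y) ∧ ¬H(z,z) ∧ ¬H(s,s))
The quantifier ∃z sits under an odd number of negations (counting the antecedent side of each →), so it flips to ∀z.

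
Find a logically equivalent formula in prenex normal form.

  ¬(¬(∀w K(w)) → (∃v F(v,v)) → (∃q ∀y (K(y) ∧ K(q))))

∃w ∃v ∀q ∃y (¬K(w) ∧ F(v,v) ∧ (¬K(y) ∨ ¬K(q)))

Eliminate → and ↔ using ¬ and ∨.
  ¬(¬¬(∀w K(w)) ∨ ¬(∃v F(v,v)) ∨ (∃q ∀y (K(y) ∧ K(q))))
Drive negations inward (¬∀x A ≡ ∃x ¬A, ¬∃x A ≡ ∀x ¬A, De Morgan for ∧/∨):
  (∃w ¬K(w)) ∧ (∃v F(v,v)) ∧ (∀q ∃y (¬K(y) ∨ ¬K(q)))
All bound variables are already distinct, so no renaming is needed.
Pull the quantifiers to the front (each side's bound variable is not free in the other side):
  ∃w ∃v ∀q ∃y (¬K(w) ∧ F(v,v) ∧ (¬K(y) ∨ ¬K(q)))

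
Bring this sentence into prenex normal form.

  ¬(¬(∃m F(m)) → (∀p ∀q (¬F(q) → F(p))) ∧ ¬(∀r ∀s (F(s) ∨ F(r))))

∀m ∃p ∃q ∀r ∀s (¬F(m) ∧ (¬F(q) ∧ ¬F(p) ∨ F(s) ∨ F(r)))

Rewrite implications/biconditionals: A → B as ¬A ∨ B.
  ¬(¬¬(∃m F(m)) ∨ (∀p ∀q (¬¬F(q) ∨ F(p))) ∧ ¬(∀r ∀s (F(s) ∨ F(r))))
Push ¬ through the quantifiers and connectives to reach negation normal form:
  (∀m ¬F(m)) ∧ ((∃p ∃q (¬F(q) ∧ ¬F(p))) ∨ (∀r ∀s (F(s) ∨ F(r))))
All bound variables are already distinct, so no renaming is needed.
Finally move all quantifiers to the prefix:
  ∀m ∃p ∃q ∀r ∀s (¬F(m) ∧ (¬F(q) ∧ ¬F(p) ∨ F(s) ∨ F(r)))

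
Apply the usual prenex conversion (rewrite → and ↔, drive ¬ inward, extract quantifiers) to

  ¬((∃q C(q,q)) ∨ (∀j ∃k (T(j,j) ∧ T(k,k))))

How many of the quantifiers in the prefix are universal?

Move each ¬ inward, flipping quantifiers it crosses:
  (∀q ¬C(q,q)) ∧ (∃j ∀k (¬T(j,j) ∨ ¬T(k,k)))
Pull the quantifiers to the front (each side's bound variable is not free in the other side):
  ∀q ∃j ∀k (¬C(q,q) ∧ (¬T(j,j) ∨ ¬T(k,k)))
The prefix is ∀q ∃j ∀k: 2 universal, 1 existential.

2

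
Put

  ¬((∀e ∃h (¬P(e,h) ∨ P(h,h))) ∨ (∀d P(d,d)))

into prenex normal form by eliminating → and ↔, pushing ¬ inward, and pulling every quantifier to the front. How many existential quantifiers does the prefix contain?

2

Drive negations inward (¬∀x A ≡ ∃x ¬A, ¬∃x A ≡ ∀x ¬A, De Morgan for ∧/∨):
  (∃e ∀h (P(e,h) ∧ ¬P(h,h))) ∧ (∃d ¬P(d,d))
All bound variables are already distinct, so no renaming is needed.
Pull the quantifiers to the front (each side's bound variable is not free in the other side):
  ∃e ∀h ∃d (P(e,h) ∧ ¬P(h,h) ∧ ¬P(d,d))
The prefix is ∃e ∀h ∃d: 1 universal, 2 existential.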